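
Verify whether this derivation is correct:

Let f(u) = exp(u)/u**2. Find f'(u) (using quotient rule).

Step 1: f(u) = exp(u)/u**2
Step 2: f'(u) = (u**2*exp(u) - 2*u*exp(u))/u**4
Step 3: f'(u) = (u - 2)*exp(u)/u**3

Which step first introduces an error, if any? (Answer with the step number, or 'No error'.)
No error

All steps in this derivation are correct.
The final answer f'(u) = (u - 2)*exp(u)/u**3 is valid.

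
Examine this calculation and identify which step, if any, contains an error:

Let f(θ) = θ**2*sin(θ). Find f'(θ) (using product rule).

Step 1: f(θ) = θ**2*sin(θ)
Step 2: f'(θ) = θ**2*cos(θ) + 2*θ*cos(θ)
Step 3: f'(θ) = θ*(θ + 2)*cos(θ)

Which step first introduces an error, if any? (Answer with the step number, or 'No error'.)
Step 2

Step 2 is incorrect due to a wrong trig function.
The step shows: θ**2*cos(θ) + 2*θ*cos(θ)
The correct value should be: θ**2*cos(θ) + 2*θ*sin(θ)

Explanation: sin(θ) was incorrectly written as cos(θ): the term 2*θ*sin(θ) was incorrectly written as 2*θ*cos(θ)
The later steps are derived from this incorrect expression, so the error originates in Step 2.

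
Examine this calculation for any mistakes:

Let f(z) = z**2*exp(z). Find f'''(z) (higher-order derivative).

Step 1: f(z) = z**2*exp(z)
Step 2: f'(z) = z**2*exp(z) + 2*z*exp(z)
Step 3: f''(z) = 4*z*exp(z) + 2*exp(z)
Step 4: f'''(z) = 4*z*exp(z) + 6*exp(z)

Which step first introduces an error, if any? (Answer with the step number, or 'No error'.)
Step 3

Step 3 is incorrect due to a dropped term.
The step shows: 4*z*exp(z) + 2*exp(z)
The correct value should be: z**2*exp(z) + 4*z*exp(z) + 2*exp(z)

Explanation: A term was dropped: the term z**2*exp(z) was incorrectly omitted
The later steps are derived from this incorrect expression, so the error originates in Step 3.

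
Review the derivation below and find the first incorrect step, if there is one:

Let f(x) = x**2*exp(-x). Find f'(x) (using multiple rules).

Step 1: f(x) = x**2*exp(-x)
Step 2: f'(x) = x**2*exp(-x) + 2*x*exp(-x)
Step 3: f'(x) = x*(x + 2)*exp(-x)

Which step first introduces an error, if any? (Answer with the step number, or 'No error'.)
Step 2

Step 2 is incorrect due to a sign flip.
The step shows: x**2*exp(-x) + 2*x*exp(-x)
The correct value should be: -x**2*exp(-x) + 2*x*exp(-x)

Explanation: The sign of one term was flipped: the term -x**2*exp(-x) was incorrectly written as x**2*exp(-x)
The later steps are derived from this incorrect expression, so the error originates in Step 2.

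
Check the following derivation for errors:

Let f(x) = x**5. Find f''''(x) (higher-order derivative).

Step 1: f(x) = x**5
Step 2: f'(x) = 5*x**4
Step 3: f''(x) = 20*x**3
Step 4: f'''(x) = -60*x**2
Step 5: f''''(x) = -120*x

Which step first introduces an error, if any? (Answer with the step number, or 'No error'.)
Step 4

Step 4 is incorrect due to a sign flip.
The step shows: -60*x**2
The correct value should be: 60*x**2

Explanation: The sign of the whole expression was flipped: the term 60*x**2 was incorrectly written as -60*x**2
The later steps are derived from this incorrect expression, so the error originates in Step 4.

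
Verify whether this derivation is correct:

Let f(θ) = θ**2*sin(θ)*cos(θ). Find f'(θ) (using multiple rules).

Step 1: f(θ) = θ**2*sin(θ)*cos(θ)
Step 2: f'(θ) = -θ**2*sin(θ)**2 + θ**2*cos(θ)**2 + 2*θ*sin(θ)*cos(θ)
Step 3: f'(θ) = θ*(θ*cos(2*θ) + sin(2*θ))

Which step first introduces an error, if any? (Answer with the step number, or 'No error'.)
No error

All steps in this derivation are correct.
The final answer f'(θ) = θ*(θ*cos(2*θ) + sin(2*θ)) is valid.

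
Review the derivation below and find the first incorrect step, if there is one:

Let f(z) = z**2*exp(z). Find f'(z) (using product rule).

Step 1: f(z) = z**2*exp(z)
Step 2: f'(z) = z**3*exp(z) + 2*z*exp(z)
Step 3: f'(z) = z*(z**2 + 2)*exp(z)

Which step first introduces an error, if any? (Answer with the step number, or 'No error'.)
Step 2

Step 2 is incorrect due to a wrong exponent.
The step shows: z**3*exp(z) + 2*z*exp(z)
The correct value should be: z**2*exp(z) + 2*z*exp(z)

Explanation: The exponent 2 on z was incorrectly written as 3: the term z**2*exp(z) was incorrectly written as z**3*exp(z)
The later steps are derived from this incorrect expression, so the error originates in Step 2.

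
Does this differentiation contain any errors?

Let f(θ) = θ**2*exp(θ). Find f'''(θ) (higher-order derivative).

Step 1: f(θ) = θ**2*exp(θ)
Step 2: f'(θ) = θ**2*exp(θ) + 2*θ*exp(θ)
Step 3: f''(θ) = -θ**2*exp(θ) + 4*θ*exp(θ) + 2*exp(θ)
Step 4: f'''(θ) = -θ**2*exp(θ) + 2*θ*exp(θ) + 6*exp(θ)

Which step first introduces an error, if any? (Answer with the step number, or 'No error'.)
Step 3

Step 3 is incorrect due to a sign flip.
The step shows: -θ**2*exp(θ) + 4*θ*exp(θ) + 2*exp(θ)
The correct value should be: θ**2*exp(θ) + 4*θ*exp(θ) + 2*exp(θ)

Explanation: The sign of one term was flipped: the term θ**2*exp(θ) was incorrectly written as -θ**2*exp(θ)
The later steps are derived from this incorrect expression, so the error originates in Step 3.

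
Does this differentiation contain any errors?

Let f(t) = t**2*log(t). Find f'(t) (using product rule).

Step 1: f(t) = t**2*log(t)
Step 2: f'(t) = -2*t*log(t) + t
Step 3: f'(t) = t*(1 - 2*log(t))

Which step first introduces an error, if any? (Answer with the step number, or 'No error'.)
Step 2

Step 2 is incorrect due to a sign flip.
The step shows: -2*t*log(t) + t
The correct value should be: 2*t*log(t) + t

Explanation: The sign of one term was flipped: the term 2*t*log(t) was incorrectly written as -2*t*log(t)
The later steps are derived from this incorrect expression, so the error originates in Step 2.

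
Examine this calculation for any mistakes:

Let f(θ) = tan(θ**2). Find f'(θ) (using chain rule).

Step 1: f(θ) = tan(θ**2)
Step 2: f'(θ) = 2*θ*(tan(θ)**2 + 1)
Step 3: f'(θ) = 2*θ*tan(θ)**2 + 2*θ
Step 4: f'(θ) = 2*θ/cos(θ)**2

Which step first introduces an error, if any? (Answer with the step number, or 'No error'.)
Step 2

Step 2 is incorrect due to a wrong exponent.
The step shows: 2*θ*(tan(θ)**2 + 1)
The correct value should be: 2*θ*(tan(θ**2)**2 + 1)

Explanation: The exponent 2 on θ was incorrectly written as 1: the term 2*θ*(tan(θ**2)**2 + 1) was incorrectly written as 2*θ*(tan(θ)**2 + 1)
The later steps are derived from this incorrect expression, so the error originates in Step 2.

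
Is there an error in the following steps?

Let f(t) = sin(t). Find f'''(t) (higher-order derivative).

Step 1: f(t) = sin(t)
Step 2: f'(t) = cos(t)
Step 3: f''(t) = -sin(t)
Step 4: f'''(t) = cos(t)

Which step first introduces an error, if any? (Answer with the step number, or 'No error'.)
Step 4

Step 4 is incorrect due to a sign flip.
The step shows: cos(t)
The correct value should be: -cos(t)

Explanation: The sign of the whole expression was flipped: the term -cos(t) was incorrectly written as cos(t)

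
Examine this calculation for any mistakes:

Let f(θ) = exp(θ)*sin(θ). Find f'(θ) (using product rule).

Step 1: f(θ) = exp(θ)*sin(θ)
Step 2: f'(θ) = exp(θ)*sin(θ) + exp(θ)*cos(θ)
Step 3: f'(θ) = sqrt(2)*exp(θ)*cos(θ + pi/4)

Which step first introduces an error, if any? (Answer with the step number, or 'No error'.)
Step 3

Step 3 is incorrect due to a wrong trig function.
The step shows: sqrt(2)*exp(θ)*cos(θ + pi/4)
The correct value should be: sqrt(2)*exp(θ)*sin(θ + pi/4)

Explanation: sin(θ + pi/4) was incorrectly written as cos(θ + pi/4): the term sqrt(2)*exp(θ)*sin(θ + pi/4) was incorrectly written as sqrt(2)*exp(θ)*cos(θ + pi/4)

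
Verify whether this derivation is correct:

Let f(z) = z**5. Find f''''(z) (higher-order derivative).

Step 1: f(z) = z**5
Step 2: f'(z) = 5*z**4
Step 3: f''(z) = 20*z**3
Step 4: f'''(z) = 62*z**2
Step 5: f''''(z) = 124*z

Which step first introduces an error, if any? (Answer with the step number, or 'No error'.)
Step 4

Step 4 is incorrect due to a wrong coefficient.
The step shows: 62*z**2
The correct value should be: 60*z**2

Explanation: The coefficient 60 was incorrectly written as 62: the term 60*z**2 was incorrectly written as 62*z**2
The later steps are derived from this incorrect expression, so the error originates in Step 4.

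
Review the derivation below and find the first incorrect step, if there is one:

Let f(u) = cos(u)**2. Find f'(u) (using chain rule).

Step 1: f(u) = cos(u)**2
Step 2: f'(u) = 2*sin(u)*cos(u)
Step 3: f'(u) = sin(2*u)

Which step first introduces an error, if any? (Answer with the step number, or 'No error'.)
Step 2

Step 2 is incorrect due to a sign flip.
The step shows: 2*sin(u)*cos(u)
The correct value should be: -2*sin(u)*cos(u)

Explanation: The sign of the whole expression was flipped: the term -2*sin(u)*cos(u) was incorrectly written as 2*sin(u)*cos(u)
The later steps are derived from this incorrect expression, so the error originates in Step 2.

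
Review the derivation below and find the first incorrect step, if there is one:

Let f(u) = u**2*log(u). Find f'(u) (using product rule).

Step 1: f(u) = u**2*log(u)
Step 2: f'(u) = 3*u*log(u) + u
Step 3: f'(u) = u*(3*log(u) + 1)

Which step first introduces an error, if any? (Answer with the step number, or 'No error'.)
Step 2

Step 2 is incorrect due to a wrong coefficient.
The step shows: 3*u*log(u) + u
The correct value should be: 2*u*log(u) + u

Explanation: The coefficient 2 was incorrectly written as 3: the term 2*u*log(u) was incorrectly written as 3*u*log(u)
The later steps are derived from this incorrect expression, so the error originates in Step 2.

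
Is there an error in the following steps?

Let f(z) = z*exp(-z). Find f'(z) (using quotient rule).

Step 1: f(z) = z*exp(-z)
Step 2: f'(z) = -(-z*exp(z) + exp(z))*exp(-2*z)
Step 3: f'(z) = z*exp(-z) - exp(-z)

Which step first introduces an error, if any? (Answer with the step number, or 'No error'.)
Step 2

Step 2 is incorrect due to a sign flip.
The step shows: -(-z*exp(z) + exp(z))*exp(-2*z)
The correct value should be: (-z*exp(z) + exp(z))*exp(-2*z)

Explanation: The sign of the whole expression was flipped: the term (-z*exp(z) + exp(z))*exp(-2*z) was incorrectly written as -(-z*exp(z) + exp(z))*exp(-2*z)
The later steps are derived from this incorrect expression, so the error originates in Step 2.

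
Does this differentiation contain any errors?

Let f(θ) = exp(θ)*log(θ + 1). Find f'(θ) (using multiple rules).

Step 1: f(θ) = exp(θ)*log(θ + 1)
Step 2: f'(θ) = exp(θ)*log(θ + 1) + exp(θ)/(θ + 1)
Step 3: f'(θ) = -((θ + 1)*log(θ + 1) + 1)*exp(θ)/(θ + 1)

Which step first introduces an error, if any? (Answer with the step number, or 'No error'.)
Step 3

Step 3 is incorrect due to a sign flip.
The step shows: -((θ + 1)*log(θ + 1) + 1)*exp(θ)/(θ + 1)
The correct value should be: ((θ + 1)*log(θ + 1) + 1)*exp(θ)/(θ + 1)

Explanation: The sign of the whole expression was flipped: the term ((θ + 1)*log(θ + 1) + 1)*exp(θ)/(θ + 1) was incorrectly written as -((θ + 1)*log(θ + 1) + 1)*exp(θ)/(θ + 1)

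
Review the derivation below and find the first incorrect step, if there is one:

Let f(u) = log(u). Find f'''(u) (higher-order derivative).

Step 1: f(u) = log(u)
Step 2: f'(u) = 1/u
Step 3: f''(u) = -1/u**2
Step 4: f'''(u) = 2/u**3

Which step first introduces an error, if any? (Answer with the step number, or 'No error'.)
No error

All steps in this derivation are correct.
The final answer f'''(u) = 2/u**3 is valid.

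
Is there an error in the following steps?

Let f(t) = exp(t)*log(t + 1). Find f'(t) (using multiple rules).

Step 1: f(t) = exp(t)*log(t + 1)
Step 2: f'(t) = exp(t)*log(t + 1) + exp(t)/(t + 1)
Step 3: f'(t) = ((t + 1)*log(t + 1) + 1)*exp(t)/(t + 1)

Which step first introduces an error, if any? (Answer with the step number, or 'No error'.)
No error

All steps in this derivation are correct.
The final answer f'(t) = ((t + 1)*log(t + 1) + 1)*exp(t)/(t + 1) is valid.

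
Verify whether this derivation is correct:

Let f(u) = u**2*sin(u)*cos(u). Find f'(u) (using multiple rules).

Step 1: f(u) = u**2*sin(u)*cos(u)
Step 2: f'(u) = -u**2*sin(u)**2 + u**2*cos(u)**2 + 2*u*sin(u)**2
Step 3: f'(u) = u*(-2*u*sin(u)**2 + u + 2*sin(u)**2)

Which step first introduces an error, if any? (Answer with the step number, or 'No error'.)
Step 2

Step 2 is incorrect due to a wrong trig function.
The step shows: -u**2*sin(u)**2 + u**2*cos(u)**2 + 2*u*sin(u)**2
The correct value should be: -u**2*sin(u)**2 + u**2*cos(u)**2 + 2*u*sin(u)*cos(u)

Explanation: cos(u) was incorrectly written as sin(u): the term 2*u*sin(u)*cos(u) was incorrectly written as 2*u*sin(u)**2
The later steps are derived from this incorrect expression, so the error originates in Step 2.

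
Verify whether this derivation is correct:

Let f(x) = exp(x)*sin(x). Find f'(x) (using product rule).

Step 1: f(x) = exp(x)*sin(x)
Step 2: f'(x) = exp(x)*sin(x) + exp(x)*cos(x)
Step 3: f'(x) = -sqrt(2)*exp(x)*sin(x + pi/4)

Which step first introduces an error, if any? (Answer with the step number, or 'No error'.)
Step 3

Step 3 is incorrect due to a sign flip.
The step shows: -sqrt(2)*exp(x)*sin(x + pi/4)
The correct value should be: sqrt(2)*exp(x)*sin(x + pi/4)

Explanation: The sign of the whole expression was flipped: the term sqrt(2)*exp(x)*sin(x + pi/4) was incorrectly written as -sqrt(2)*exp(x)*sin(x + pi/4)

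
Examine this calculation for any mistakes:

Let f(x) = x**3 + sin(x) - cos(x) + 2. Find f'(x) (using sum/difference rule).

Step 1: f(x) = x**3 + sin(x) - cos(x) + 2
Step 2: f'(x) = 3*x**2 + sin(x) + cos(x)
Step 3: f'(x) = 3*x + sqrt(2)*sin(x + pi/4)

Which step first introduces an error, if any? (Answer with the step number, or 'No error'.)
Step 3

Step 3 is incorrect due to a wrong exponent.
The step shows: 3*x + sqrt(2)*sin(x + pi/4)
The correct value should be: 3*x**2 + sqrt(2)*sin(x + pi/4)

Explanation: The exponent 2 on x was incorrectly written as 1: the term 3*x**2 was incorrectly written as 3*x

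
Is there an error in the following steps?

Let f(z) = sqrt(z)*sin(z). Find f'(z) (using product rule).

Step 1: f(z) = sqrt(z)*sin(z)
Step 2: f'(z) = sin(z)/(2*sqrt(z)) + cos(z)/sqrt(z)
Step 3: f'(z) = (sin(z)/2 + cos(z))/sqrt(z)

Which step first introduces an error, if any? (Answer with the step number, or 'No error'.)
Step 2

Step 2 is incorrect due to a wrong exponent.
The step shows: sin(z)/(2*sqrt(z)) + cos(z)/sqrt(z)
The correct value should be: sqrt(z)*cos(z) + sin(z)/(2*sqrt(z))

Explanation: The exponent 1/2 on z was incorrectly written as -1/2: the term sqrt(z)*cos(z) was incorrectly written as cos(z)/sqrt(z)
The later steps are derived from this incorrect expression, so the error originates in Step 2.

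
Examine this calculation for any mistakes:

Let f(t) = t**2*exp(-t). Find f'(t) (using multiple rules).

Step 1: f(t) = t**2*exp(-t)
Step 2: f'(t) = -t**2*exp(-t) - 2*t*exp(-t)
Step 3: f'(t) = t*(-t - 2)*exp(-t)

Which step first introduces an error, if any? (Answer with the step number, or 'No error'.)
Step 2

Step 2 is incorrect due to a sign flip.
The step shows: -t**2*exp(-t) - 2*t*exp(-t)
The correct value should be: -t**2*exp(-t) + 2*t*exp(-t)

Explanation: The sign of one term was flipped: the term 2*t*exp(-t) was incorrectly written as -2*t*exp(-t)
The later steps are derived from this incorrect expression, so the error originates in Step 2.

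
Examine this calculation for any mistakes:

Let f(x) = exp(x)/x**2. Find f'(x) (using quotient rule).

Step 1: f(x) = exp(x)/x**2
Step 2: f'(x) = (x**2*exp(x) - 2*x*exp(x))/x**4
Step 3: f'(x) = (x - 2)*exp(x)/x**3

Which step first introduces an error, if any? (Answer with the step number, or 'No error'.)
No error

All steps in this derivation are correct.
The final answer f'(x) = (x - 2)*exp(x)/x**3 is valid.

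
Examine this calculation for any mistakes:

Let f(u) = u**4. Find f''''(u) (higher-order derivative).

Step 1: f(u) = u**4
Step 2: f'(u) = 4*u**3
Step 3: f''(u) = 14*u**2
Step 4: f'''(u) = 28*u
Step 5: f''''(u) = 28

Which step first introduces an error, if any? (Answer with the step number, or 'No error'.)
Step 3

Step 3 is incorrect due to a wrong coefficient.
The step shows: 14*u**2
The correct value should be: 12*u**2

Explanation: The coefficient 12 was incorrectly written as 14: the term 12*u**2 was incorrectly written as 14*u**2
The later steps are derived from this incorrect expression, so the error originates in Step 3.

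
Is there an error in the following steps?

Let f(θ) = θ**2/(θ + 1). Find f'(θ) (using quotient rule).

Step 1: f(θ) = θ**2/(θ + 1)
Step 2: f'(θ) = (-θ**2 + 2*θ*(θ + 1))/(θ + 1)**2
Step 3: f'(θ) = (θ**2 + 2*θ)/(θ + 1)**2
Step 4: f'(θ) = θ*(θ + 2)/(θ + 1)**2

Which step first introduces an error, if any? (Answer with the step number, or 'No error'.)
No error

All steps in this derivation are correct.
The final answer f'(θ) = θ*(θ + 2)/(θ + 1)**2 is valid.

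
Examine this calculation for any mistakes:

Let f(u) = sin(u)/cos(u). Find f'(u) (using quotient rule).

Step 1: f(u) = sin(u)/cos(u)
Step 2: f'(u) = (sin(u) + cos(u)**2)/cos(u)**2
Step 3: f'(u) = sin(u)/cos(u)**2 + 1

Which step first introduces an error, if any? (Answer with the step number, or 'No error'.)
Step 2

Step 2 is incorrect due to a wrong exponent.
The step shows: (sin(u) + cos(u)**2)/cos(u)**2
The correct value should be: (sin(u)**2 + cos(u)**2)/cos(u)**2

Explanation: The exponent 2 on sin(u) was incorrectly written as 1: the term (sin(u)**2 + cos(u)**2)/cos(u)**2 was incorrectly written as (sin(u) + cos(u)**2)/cos(u)**2
The later steps are derived from this incorrect expression, so the error originates in Step 2.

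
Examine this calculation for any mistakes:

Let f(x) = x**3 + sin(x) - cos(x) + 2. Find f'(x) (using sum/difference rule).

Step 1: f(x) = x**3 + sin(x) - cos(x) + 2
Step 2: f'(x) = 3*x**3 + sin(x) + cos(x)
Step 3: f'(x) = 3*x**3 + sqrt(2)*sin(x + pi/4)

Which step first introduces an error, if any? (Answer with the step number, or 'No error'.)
Step 2

Step 2 is incorrect due to a wrong exponent.
The step shows: 3*x**3 + sin(x) + cos(x)
The correct value should be: 3*x**2 + sin(x) + cos(x)

Explanation: The exponent 2 on x was incorrectly written as 3: the term 3*x**2 was incorrectly written as 3*x**3
The later steps are derived from this incorrect expression, so the error originates in Step 2.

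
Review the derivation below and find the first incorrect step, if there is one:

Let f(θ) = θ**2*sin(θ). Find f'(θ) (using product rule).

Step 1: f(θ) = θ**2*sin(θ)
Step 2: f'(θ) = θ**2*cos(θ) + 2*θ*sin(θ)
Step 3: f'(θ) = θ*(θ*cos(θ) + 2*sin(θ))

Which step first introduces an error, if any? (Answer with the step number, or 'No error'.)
No error

All steps in this derivation are correct.
The final answer f'(θ) = θ*(θ*cos(θ) + 2*sin(θ)) is valid.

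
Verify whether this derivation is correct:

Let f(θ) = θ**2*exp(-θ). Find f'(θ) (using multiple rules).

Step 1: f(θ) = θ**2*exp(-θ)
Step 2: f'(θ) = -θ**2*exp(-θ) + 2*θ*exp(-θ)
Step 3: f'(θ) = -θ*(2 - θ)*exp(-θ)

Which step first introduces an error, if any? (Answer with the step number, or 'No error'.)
Step 3

Step 3 is incorrect due to a sign flip.
The step shows: -θ*(2 - θ)*exp(-θ)
The correct value should be: θ*(2 - θ)*exp(-θ)

Explanation: The sign of the whole expression was flipped: the term θ*(2 - θ)*exp(-θ) was incorrectly written as -θ*(2 - θ)*exp(-θ)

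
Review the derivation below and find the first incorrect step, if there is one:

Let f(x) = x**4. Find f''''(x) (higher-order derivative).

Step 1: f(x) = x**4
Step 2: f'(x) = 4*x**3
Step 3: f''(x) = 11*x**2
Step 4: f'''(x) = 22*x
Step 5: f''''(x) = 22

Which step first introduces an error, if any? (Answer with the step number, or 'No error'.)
Step 3

Step 3 is incorrect due to a wrong coefficient.
The step shows: 11*x**2
The correct value should be: 12*x**2

Explanation: The coefficient 12 was incorrectly written as 11: the term 12*x**2 was incorrectly written as 11*x**2
The later steps are derived from this incorrect expression, so the error originates in Step 3.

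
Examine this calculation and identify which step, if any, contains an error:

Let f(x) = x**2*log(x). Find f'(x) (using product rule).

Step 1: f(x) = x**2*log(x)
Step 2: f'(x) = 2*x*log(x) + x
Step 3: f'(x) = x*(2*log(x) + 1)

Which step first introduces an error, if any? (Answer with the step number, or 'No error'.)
No error

All steps in this derivation are correct.
The final answer f'(x) = x*(2*log(x) + 1) is valid.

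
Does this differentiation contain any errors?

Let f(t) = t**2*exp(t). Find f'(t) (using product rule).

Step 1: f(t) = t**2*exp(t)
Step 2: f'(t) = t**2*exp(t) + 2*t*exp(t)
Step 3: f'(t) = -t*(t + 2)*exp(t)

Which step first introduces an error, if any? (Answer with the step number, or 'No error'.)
Step 3

Step 3 is incorrect due to a sign flip.
The step shows: -t*(t + 2)*exp(t)
The correct value should be: t*(t + 2)*exp(t)

Explanation: The sign of the whole expression was flipped: the term t*(t + 2)*exp(t) was incorrectly written as -t*(t + 2)*exp(t)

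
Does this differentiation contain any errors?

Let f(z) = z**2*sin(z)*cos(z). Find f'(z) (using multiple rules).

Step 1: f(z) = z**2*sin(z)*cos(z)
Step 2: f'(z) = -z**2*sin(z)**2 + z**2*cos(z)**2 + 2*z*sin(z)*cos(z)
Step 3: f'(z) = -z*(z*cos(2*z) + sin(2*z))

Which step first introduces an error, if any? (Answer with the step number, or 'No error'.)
Step 3

Step 3 is incorrect due to a sign flip.
The step shows: -z*(z*cos(2*z) + sin(2*z))
The correct value should be: z*(z*cos(2*z) + sin(2*z))

Explanation: The sign of the whole expression was flipped: the term z*(z*cos(2*z) + sin(2*z)) was incorrectly written as -z*(z*cos(2*z) + sin(2*z))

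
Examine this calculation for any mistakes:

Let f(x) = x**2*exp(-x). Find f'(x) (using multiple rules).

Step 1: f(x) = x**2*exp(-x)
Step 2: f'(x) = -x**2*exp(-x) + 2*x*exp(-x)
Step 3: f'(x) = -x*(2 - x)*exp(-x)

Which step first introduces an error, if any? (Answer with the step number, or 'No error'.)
Step 3

Step 3 is incorrect due to a sign flip.
The step shows: -x*(2 - x)*exp(-x)
The correct value should be: x*(2 - x)*exp(-x)

Explanation: The sign of the whole expression was flipped: the term x*(2 - x)*exp(-x) was incorrectly written as -x*(2 - x)*exp(-x)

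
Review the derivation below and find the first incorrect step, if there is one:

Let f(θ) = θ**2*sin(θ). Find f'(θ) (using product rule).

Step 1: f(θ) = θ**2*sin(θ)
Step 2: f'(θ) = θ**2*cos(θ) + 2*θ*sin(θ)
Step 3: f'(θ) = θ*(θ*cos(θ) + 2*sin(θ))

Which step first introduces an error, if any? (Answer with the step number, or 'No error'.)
No error

All steps in this derivation are correct.
The final answer f'(θ) = θ*(θ*cos(θ) + 2*sin(θ)) is valid.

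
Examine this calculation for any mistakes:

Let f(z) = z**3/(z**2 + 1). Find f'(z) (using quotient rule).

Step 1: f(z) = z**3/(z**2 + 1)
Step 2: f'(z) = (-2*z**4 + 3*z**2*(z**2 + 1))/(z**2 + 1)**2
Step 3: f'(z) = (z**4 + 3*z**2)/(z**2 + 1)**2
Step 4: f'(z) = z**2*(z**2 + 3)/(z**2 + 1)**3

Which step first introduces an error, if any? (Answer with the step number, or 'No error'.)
Step 4

Step 4 is incorrect due to a wrong exponent.
The step shows: z**2*(z**2 + 3)/(z**2 + 1)**3
The correct value should be: z**2*(z**2 + 3)/(z**2 + 1)**2

Explanation: The exponent -2 on z**2 + 1 was incorrectly written as -3: the term z**2*(z**2 + 3)/(z**2 + 1)**2 was incorrectly written as z**2*(z**2 + 3)/(z**2 + 1)**3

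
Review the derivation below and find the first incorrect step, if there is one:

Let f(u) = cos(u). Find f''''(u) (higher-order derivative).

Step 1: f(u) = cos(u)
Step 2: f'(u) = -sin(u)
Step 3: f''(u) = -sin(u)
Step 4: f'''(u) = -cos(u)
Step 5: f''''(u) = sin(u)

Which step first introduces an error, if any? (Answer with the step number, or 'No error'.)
Step 3

Step 3 is incorrect due to a wrong trig function.
The step shows: -sin(u)
The correct value should be: -cos(u)

Explanation: cos(u) was incorrectly written as sin(u): the term -cos(u) was incorrectly written as -sin(u)
The later steps are derived from this incorrect expression, so the error originates in Step 3.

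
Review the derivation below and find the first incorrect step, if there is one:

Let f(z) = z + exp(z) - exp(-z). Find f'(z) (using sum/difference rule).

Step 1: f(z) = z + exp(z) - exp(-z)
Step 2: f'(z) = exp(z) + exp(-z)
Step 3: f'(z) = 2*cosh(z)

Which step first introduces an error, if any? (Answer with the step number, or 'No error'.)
Step 2

Step 2 is incorrect due to a dropped term.
The step shows: exp(z) + exp(-z)
The correct value should be: exp(z) + 1 + exp(-z)

Explanation: A term was dropped: the term 1 was incorrectly omitted
The later steps are derived from this incorrect expression, so the error originates in Step 2.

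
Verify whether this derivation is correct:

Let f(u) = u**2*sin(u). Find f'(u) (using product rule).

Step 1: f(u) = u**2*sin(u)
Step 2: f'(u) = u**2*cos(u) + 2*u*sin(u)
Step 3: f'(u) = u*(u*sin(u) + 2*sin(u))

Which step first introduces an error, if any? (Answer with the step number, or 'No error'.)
Step 3

Step 3 is incorrect due to a wrong trig function.
The step shows: u*(u*sin(u) + 2*sin(u))
The correct value should be: u*(u*cos(u) + 2*sin(u))

Explanation: cos(u) was incorrectly written as sin(u): the term u*(u*cos(u) + 2*sin(u)) was incorrectly written as u*(u*sin(u) + 2*sin(u))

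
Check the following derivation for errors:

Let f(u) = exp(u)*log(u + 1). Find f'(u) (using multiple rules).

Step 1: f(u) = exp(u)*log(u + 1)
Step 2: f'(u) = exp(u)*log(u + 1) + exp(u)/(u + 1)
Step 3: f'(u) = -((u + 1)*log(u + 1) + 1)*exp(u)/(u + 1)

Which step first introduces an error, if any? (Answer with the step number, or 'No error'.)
Step 3

Step 3 is incorrect due to a sign flip.
The step shows: -((u + 1)*log(u + 1) + 1)*exp(u)/(u + 1)
The correct value should be: ((u + 1)*log(u + 1) + 1)*exp(u)/(u + 1)

Explanation: The sign of the whole expression was flipped: the term ((u + 1)*log(u + 1) + 1)*exp(u)/(u + 1) was incorrectly written as -((u + 1)*log(u + 1) + 1)*exp(u)/(u + 1)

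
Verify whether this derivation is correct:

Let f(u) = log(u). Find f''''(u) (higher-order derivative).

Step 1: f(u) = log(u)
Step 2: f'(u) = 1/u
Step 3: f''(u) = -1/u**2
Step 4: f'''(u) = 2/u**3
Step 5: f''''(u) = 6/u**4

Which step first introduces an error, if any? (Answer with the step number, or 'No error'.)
Step 5

Step 5 is incorrect due to a sign flip.
The step shows: 6/u**4
The correct value should be: -6/u**4

Explanation: The sign of the whole expression was flipped: the term -6/u**4 was incorrectly written as 6/u**4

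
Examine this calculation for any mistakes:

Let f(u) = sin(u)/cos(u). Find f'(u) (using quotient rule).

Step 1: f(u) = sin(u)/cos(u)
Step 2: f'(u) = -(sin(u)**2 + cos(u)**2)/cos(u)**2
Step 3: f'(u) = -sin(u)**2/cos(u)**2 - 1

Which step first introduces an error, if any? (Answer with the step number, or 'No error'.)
Step 2

Step 2 is incorrect due to a sign flip.
The step shows: -(sin(u)**2 + cos(u)**2)/cos(u)**2
The correct value should be: (sin(u)**2 + cos(u)**2)/cos(u)**2

Explanation: The sign of the whole expression was flipped: the term (sin(u)**2 + cos(u)**2)/cos(u)**2 was incorrectly written as -(sin(u)**2 + cos(u)**2)/cos(u)**2
The later steps are derived from this incorrect expression, so the error originates in Step 2.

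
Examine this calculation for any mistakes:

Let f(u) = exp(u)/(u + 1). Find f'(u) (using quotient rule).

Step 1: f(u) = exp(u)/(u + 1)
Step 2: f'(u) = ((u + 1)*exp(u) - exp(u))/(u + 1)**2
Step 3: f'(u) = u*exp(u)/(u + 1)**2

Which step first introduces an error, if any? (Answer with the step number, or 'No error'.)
No error

All steps in this derivation are correct.
The final answer f'(u) = u*exp(u)/(u + 1)**2 is valid.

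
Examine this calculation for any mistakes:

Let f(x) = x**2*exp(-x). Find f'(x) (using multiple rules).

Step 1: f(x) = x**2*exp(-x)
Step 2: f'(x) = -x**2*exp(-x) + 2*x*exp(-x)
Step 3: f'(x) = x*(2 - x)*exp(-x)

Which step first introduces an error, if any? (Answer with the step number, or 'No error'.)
No error

All steps in this derivation are correct.
The final answer f'(x) = x*(2 - x)*exp(-x) is valid.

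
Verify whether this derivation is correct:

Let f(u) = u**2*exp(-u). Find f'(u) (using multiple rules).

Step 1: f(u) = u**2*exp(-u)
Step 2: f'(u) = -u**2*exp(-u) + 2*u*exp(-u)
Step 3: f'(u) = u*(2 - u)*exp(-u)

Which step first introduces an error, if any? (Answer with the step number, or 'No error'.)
No error

All steps in this derivation are correct.
The final answer f'(u) = u*(2 - u)*exp(-u) is valid.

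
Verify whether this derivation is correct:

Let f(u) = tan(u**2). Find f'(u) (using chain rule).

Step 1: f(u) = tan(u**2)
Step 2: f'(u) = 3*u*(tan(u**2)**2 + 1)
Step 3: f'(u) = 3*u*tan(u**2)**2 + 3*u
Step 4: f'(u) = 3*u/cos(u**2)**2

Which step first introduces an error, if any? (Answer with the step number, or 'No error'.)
Step 2

Step 2 is incorrect due to a wrong coefficient.
The step shows: 3*u*(tan(u**2)**2 + 1)
The correct value should be: 2*u*(tan(u**2)**2 + 1)

Explanation: The coefficient 2 was incorrectly written as 3: the term 2*u*(tan(u**2)**2 + 1) was incorrectly written as 3*u*(tan(u**2)**2 + 1)
The later steps are derived from this incorrect expression, so the error originates in Step 2.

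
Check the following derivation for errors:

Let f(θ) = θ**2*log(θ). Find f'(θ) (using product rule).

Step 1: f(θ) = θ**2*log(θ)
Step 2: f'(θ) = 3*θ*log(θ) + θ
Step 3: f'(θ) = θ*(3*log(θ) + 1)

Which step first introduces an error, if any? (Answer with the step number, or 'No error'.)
Step 2

Step 2 is incorrect due to a wrong coefficient.
The step shows: 3*θ*log(θ) + θ
The correct value should be: 2*θ*log(θ) + θ

Explanation: The coefficient 2 was incorrectly written as 3: the term 2*θ*log(θ) was incorrectly written as 3*θ*log(θ)
The later steps are derived from this incorrect expression, so the error originates in Step 2.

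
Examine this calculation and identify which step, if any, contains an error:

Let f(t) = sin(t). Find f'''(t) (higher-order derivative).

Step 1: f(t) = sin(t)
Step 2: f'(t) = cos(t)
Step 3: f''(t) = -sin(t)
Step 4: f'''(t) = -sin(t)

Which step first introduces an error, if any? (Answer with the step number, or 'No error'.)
Step 4

Step 4 is incorrect due to a wrong trig function.
The step shows: -sin(t)
The correct value should be: -cos(t)

Explanation: cos(t) was incorrectly written as sin(t): the term -cos(t) was incorrectly written as -sin(t)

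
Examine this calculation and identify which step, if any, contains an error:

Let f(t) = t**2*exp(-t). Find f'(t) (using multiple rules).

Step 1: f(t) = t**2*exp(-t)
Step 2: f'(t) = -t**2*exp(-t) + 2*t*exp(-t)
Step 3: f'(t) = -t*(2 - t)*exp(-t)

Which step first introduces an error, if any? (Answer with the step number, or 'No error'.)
Step 3

Step 3 is incorrect due to a sign flip.
The step shows: -t*(2 - t)*exp(-t)
The correct value should be: t*(2 - t)*exp(-t)

Explanation: The sign of the whole expression was flipped: the term t*(2 - t)*exp(-t) was incorrectly written as -t*(2 - t)*exp(-t)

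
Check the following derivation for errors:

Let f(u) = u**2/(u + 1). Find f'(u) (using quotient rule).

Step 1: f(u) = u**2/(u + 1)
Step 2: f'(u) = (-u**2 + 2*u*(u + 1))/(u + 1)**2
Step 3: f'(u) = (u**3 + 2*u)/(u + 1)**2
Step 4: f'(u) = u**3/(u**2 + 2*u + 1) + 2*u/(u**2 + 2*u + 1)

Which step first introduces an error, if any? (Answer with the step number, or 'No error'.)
Step 3

Step 3 is incorrect due to a wrong exponent.
The step shows: (u**3 + 2*u)/(u + 1)**2
The correct value should be: (u**2 + 2*u)/(u + 1)**2

Explanation: The exponent 2 on u was incorrectly written as 3: the term (u**2 + 2*u)/(u + 1)**2 was incorrectly written as (u**3 + 2*u)/(u + 1)**2
The later steps are derived from this incorrect expression, so the error originates in Step 3.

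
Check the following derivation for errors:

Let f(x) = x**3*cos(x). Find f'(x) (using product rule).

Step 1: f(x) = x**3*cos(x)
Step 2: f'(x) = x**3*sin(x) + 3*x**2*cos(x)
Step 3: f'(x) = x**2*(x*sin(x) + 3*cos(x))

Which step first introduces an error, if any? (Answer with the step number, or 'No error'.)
Step 2

Step 2 is incorrect due to a sign flip.
The step shows: x**3*sin(x) + 3*x**2*cos(x)
The correct value should be: -x**3*sin(x) + 3*x**2*cos(x)

Explanation: The sign of one term was flipped: the term -x**3*sin(x) was incorrectly written as x**3*sin(x)
The later steps are derived from this incorrect expression, so the error originates in Step 2.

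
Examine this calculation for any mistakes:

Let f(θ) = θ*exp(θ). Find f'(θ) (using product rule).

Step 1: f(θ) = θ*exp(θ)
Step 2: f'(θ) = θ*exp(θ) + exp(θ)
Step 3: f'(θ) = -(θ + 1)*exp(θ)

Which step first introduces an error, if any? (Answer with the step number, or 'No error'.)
Step 3

Step 3 is incorrect due to a sign flip.
The step shows: -(θ + 1)*exp(θ)
The correct value should be: (θ + 1)*exp(θ)

Explanation: The sign of the whole expression was flipped: the term (θ + 1)*exp(θ) was incorrectly written as -(θ + 1)*exp(θ)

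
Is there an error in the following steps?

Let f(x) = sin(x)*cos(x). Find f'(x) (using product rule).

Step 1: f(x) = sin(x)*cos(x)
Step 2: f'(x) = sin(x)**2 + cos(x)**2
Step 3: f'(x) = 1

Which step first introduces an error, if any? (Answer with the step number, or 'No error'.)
Step 2

Step 2 is incorrect due to a sign flip.
The step shows: sin(x)**2 + cos(x)**2
The correct value should be: -sin(x)**2 + cos(x)**2

Explanation: The sign of one term was flipped: the term -sin(x)**2 was incorrectly written as sin(x)**2
The later steps are derived from this incorrect expression, so the error originates in Step 2.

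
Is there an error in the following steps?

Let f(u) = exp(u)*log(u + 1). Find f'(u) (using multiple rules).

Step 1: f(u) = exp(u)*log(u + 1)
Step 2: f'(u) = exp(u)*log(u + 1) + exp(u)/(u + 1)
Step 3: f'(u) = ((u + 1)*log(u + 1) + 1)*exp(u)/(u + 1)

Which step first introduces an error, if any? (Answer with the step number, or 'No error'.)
No error

All steps in this derivation are correct.
The final answer f'(u) = ((u + 1)*log(u + 1) + 1)*exp(u)/(u + 1) is valid.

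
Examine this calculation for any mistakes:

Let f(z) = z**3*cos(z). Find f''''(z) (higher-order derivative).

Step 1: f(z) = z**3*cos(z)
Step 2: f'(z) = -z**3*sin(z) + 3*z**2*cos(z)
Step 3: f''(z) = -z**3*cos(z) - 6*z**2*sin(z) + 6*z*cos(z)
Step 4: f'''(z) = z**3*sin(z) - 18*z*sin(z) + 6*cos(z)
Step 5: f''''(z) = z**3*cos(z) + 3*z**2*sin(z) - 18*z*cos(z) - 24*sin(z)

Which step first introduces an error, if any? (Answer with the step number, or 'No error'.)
Step 4

Step 4 is incorrect due to a dropped term.
The step shows: z**3*sin(z) - 18*z*sin(z) + 6*cos(z)
The correct value should be: z**3*sin(z) - 9*z**2*cos(z) - 18*z*sin(z) + 6*cos(z)

Explanation: A term was dropped: the term -9*z**2*cos(z) was incorrectly omitted
The later steps are derived from this incorrect expression, so the error originates in Step 4.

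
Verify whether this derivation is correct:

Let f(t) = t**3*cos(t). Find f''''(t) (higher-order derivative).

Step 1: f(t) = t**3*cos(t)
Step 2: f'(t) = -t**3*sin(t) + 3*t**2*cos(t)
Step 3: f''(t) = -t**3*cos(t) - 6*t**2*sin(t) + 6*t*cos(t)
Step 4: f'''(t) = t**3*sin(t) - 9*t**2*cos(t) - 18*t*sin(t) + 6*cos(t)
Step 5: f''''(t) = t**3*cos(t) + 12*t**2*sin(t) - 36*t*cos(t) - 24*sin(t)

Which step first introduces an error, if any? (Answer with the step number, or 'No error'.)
No error

All steps in this derivation are correct.
The final answer f''''(t) = t**3*cos(t) + 12*t**2*sin(t) - 36*t*cos(t) - 24*sin(t) is valid.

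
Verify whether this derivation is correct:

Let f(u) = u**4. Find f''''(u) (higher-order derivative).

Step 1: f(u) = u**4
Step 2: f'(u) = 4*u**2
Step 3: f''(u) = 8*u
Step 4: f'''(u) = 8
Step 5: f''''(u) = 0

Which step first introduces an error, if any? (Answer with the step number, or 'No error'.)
Step 2

Step 2 is incorrect due to a wrong exponent.
The step shows: 4*u**2
The correct value should be: 4*u**3

Explanation: The exponent 3 on u was incorrectly written as 2: the term 4*u**3 was incorrectly written as 4*u**2
The later steps are derived from this incorrect expression, so the error originates in Step 2.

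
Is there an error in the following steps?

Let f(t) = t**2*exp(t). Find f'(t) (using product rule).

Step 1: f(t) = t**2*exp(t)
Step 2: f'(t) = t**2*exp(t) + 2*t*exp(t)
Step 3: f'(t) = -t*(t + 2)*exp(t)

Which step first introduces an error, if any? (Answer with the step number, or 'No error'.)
Step 3

Step 3 is incorrect due to a sign flip.
The step shows: -t*(t + 2)*exp(t)
The correct value should be: t*(t + 2)*exp(t)

Explanation: The sign of the whole expression was flipped: the term t*(t + 2)*exp(t) was incorrectly written as -t*(t + 2)*exp(t)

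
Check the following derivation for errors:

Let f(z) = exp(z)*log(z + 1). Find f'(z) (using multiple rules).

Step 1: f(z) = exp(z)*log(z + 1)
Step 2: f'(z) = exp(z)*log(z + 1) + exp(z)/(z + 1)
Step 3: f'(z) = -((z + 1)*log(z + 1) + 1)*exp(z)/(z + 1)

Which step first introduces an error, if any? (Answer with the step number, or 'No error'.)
Step 3

Step 3 is incorrect due to a sign flip.
The step shows: -((z + 1)*log(z + 1) + 1)*exp(z)/(z + 1)
The correct value should be: ((z + 1)*log(z + 1) + 1)*exp(z)/(z + 1)

Explanation: The sign of the whole expression was flipped: the term ((z + 1)*log(z + 1) + 1)*exp(z)/(z + 1) was incorrectly written as -((z + 1)*log(z + 1) + 1)*exp(z)/(z + 1)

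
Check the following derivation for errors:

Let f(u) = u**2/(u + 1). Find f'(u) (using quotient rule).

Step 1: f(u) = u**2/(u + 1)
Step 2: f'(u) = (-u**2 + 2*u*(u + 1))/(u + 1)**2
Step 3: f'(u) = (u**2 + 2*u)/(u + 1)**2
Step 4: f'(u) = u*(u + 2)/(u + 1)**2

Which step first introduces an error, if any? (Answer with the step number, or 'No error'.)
No error

All steps in this derivation are correct.
The final answer f'(u) = u*(u + 2)/(u + 1)**2 is valid.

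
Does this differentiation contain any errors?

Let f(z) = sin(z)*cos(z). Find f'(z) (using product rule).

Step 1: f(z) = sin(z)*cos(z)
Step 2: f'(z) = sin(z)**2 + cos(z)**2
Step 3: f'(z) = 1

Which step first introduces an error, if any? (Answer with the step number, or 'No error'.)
Step 2

Step 2 is incorrect due to a sign flip.
The step shows: sin(z)**2 + cos(z)**2
The correct value should be: -sin(z)**2 + cos(z)**2

Explanation: The sign of one term was flipped: the term -sin(z)**2 was incorrectly written as sin(z)**2
The later steps are derived from this incorrect expression, so the error originates in Step 2.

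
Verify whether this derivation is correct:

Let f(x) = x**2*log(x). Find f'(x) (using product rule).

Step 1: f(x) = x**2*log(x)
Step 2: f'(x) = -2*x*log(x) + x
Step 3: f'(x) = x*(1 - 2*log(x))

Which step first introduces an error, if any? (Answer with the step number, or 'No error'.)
Step 2

Step 2 is incorrect due to a sign flip.
The step shows: -2*x*log(x) + x
The correct value should be: 2*x*log(x) + x

Explanation: The sign of one term was flipped: the term 2*x*log(x) was incorrectly written as -2*x*log(x)
The later steps are derived from this incorrect expression, so the error originates in Step 2.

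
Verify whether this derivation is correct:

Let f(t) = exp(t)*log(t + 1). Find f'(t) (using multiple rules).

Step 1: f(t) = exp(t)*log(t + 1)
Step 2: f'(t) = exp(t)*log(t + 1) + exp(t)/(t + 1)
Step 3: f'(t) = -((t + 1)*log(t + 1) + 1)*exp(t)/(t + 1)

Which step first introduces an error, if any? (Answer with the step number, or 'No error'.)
Step 3

Step 3 is incorrect due to a sign flip.
The step shows: -((t + 1)*log(t + 1) + 1)*exp(t)/(t + 1)
The correct value should be: ((t + 1)*log(t + 1) + 1)*exp(t)/(t + 1)

Explanation: The sign of the whole expression was flipped: the term ((t + 1)*log(t + 1) + 1)*exp(t)/(t + 1) was incorrectly written as -((t + 1)*log(t + 1) + 1)*exp(t)/(t + 1)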